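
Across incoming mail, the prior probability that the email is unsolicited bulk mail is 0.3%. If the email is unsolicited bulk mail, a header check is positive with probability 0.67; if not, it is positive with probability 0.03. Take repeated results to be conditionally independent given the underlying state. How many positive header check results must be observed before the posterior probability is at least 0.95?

Prior odds = 0.003/0.997 = 3/997.
Likelihood ratio of a positive = 0.67/0.03 = 67/3.
Target odds: 0.95 ÷ 0.05 = 19.
Need (3/997) × (67/3)ⁿ ≥ 19, i.e. (67/3)ⁿ ≥ 18943/3.
(67/3)² = 4489/9 falls short of 18943/3 but (67/3)³ = 300763/27 reaches it, so n = 3.

3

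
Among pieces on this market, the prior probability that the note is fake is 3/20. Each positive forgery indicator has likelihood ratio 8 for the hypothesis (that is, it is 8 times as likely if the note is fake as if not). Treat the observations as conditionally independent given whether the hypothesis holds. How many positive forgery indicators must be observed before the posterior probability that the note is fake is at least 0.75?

Prior odds: 0.15 ÷ 0.85 = 3/17.
Likelihood ratio per positive forgery indicator = 8.
Target posterior odds = 0.75/0.25 = 3.
Require 8ⁿ ≥ 3 ÷ (3/17) = 17.
8¹ = 8 falls short of 17 but 8² = 64 reaches it, so n = 2.

2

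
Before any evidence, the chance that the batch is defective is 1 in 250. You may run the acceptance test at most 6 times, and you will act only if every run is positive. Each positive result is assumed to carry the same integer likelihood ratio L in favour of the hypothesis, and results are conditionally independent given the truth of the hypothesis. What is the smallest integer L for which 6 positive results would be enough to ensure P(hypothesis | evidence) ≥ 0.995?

7

Prior odds = 0.004/0.996 = 1/249.
Target odds = 0.995/0.005 = 199.
Need L⁶ ≥ 199 ÷ (1/249) = 49551.
6⁶ = 46656 < 49551 ≤ 117649 = 7⁶, so L = 7.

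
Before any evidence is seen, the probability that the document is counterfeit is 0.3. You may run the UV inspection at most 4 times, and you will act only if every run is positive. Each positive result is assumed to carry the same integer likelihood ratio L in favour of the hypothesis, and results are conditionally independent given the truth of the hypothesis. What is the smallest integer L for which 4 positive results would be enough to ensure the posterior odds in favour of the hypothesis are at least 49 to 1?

4

Prior odds = 0.3/0.7 = 3/7.
Target odds = 49.
Need L⁴ ≥ 49 ÷ (3/7) = 343/3.
3⁴ = 81 < 343/3 ≤ 256 = 4⁴, so L = 4.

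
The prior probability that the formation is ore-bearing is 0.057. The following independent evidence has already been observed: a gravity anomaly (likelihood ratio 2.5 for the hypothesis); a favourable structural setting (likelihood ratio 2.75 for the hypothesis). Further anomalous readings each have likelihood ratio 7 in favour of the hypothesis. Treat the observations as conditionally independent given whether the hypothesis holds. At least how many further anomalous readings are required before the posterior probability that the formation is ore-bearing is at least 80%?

2

Prior odds = 0.057/0.943 = 57/943.
Combined Bayes factor of the evidence already in hand = 2.5 × 2.75 = 6.875.
Odds after that evidence = (57/943) × 6.875 = 3135/7544.
Target odds = 0.8/0.2 = 4.
Need 7ⁿ ≥ 4 ÷ (3135/7544) = 30176/3135.
7¹ = 7 falls short of 30176/3135 but 7² = 49 reaches it, so n = 2.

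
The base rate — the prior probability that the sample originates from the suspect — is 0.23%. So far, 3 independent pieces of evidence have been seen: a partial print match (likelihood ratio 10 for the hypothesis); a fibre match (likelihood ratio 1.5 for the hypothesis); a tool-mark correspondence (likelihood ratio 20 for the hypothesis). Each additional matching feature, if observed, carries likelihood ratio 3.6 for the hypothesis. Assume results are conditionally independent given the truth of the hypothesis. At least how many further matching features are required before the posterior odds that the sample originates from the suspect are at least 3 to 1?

Prior odds = 0.0023/0.9977 = 23/9977.
Combined Bayes factor of the evidence already in hand = 10 × 1.5 × 20 = 300.
Odds after that evidence = (23/9977) × 300 = 6900/9977.
Target odds = 3.
Need 3.6ⁿ ≥ 3 ÷ (6900/9977) = 9977/2300.
3.6¹ = 3.6 falls short of 9977/2300 but 3.6² = 12.96 reaches it, so n = 2.

2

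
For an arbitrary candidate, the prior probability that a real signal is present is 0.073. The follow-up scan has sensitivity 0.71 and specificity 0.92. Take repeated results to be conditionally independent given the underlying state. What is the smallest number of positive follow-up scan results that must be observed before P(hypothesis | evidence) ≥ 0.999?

Prior odds = 0.073/0.927 = 73/927.
False-positive rate = 1 − 0.92 = 0.08; likelihood ratio of a positive = 0.71/0.08 = 8.875.
Target posterior odds = 0.999/0.001 = 999.
Require 8.875ⁿ ≥ 999 ÷ (73/927) = 926073/73.
8.875⁴ = 25411681/4096 falls short of 926073/73 but 8.875⁵ ≈55060.7 reaches it, so n = 5.

5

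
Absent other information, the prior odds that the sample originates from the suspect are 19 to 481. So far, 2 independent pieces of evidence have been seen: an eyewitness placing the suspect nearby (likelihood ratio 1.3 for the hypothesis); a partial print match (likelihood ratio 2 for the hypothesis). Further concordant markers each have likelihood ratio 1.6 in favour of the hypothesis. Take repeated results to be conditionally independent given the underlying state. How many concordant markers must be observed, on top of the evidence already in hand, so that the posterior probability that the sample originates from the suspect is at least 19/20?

Prior odds = 19/481.
Combined Bayes factor of the evidence already in hand = 1.3 × 2 = 2.6.
Odds after that evidence = (19/481) × 2.6 = 19/185.
Target odds = 0.95/0.05 = 19.
Need 1.6ⁿ ≥ 19 ÷ (19/185) = 185.
1.6¹¹ ≈175.922 falls short of 185 but 1.6¹² ≈281.475 reaches it, so n = 12.

12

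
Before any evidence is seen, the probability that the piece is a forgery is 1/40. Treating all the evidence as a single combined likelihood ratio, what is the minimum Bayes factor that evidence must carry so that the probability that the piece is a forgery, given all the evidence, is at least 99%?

3861

Prior odds = 0.025/0.975 = 1/39.
Target odds = 0.99/0.01 = 99.
Required Bayes factor = 99 ÷ (1/39) = 3861.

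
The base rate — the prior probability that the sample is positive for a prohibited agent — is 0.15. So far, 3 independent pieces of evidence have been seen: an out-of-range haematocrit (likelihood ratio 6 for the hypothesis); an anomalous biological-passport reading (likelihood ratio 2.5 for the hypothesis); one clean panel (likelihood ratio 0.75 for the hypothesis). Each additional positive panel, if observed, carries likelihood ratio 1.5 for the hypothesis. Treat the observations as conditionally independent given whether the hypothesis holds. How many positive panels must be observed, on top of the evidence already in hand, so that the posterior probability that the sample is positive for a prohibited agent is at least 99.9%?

Prior odds = 0.15/0.85 = 3/17.
Combined Bayes factor of the evidence already in hand = 6 × 2.5 × 0.75 = 11.25.
Odds after that evidence = (3/17) × 11.25 = 135/68.
Target odds = 0.999/0.001 = 999.
Need 1.5ⁿ ≥ 999 ÷ (135/68) = 503.2.
1.5¹⁵ = 14348907/32768 falls short of 503.2 but 1.5¹⁶ = 43046721/65536 reaches it, so n = 16.

16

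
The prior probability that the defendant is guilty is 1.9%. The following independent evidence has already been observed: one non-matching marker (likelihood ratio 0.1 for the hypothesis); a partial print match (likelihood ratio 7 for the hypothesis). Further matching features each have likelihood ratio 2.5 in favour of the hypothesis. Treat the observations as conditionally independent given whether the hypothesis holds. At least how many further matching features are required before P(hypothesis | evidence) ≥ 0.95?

8

Prior odds = 0.019/0.981 = 19/981.
Combined Bayes factor of the evidence already in hand = 0.1 × 7 = 0.7.
Odds after that evidence = (19/981) × 0.7 = 133/9810.
Target odds = 0.95/0.05 = 19.
Need 2.5ⁿ ≥ 19 ÷ (133/9810) = 9810/7.
2.5⁷ = 610.3515625 falls short of 9810/7 but 2.5⁸ = 390625/256 reaches it, so n = 8.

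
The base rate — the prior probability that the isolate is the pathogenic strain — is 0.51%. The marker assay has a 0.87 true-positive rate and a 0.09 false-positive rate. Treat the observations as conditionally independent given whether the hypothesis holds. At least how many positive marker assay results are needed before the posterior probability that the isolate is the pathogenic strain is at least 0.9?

4

Prior odds: 0.0051 ÷ 0.9949 = 51/9949.
Likelihood ratio of a positive result = 0.87/0.09 = 29/3.
Target odds: 0.9 ÷ 0.1 = 9.
Require (29/3)ⁿ ≥ 9 ÷ (51/9949) = 29847/17.
(29/3)³ = 24389/27 falls short of 29847/17 but (29/3)⁴ = 707281/81 reaches it, so n = 4.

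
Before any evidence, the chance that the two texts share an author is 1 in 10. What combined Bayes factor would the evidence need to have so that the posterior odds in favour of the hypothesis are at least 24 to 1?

Prior odds = 0.1/0.9 = 1/9.
Target odds = 24.
Required Bayes factor = 24 ÷ (1/9) = 216.

216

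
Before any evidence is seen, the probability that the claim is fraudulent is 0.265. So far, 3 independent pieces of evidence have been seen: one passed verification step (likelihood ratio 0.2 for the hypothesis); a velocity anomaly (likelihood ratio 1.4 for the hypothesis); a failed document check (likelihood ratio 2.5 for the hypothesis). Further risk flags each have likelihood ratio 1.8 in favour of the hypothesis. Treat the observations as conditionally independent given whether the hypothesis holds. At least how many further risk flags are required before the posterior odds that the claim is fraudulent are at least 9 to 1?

7

Prior odds = 0.265/0.735 = 53/147.
Combined Bayes factor of the evidence already in hand = 0.2 × 1.4 × 2.5 = 0.7.
Odds after that evidence = (53/147) × 0.7 = 53/210.
Target odds = 9.
Need 1.8ⁿ ≥ 9 ÷ (53/210) = 1890/53.
1.8⁶ = 531441/15625 falls short of 1890/53 but 1.8⁷ = 4782969/78125 reaches it, so n = 7.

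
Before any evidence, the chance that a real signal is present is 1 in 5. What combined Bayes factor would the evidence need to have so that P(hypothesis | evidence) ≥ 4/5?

Prior odds = 0.2/0.8 = 0.25.
Target odds = 0.8/0.2 = 4.
Required Bayes factor = 4 ÷ 0.25 = 16.

16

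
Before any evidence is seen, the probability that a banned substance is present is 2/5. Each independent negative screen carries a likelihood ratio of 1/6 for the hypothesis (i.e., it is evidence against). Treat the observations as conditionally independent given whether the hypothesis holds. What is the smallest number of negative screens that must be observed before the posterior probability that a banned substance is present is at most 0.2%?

4

Prior odds = 0.4/0.6 = 2/3.
Likelihood ratio per negative screen = 1/6.
Target posterior odds = 0.002/0.998 = 1/499.
Require (1/6)ⁿ ≤ 1/499 ÷ (2/3) = 3/998.
(1/6)³ = 1/216 is still above 3/998 but (1/6)⁴ = 1/1296 is at or below it, so n = 4.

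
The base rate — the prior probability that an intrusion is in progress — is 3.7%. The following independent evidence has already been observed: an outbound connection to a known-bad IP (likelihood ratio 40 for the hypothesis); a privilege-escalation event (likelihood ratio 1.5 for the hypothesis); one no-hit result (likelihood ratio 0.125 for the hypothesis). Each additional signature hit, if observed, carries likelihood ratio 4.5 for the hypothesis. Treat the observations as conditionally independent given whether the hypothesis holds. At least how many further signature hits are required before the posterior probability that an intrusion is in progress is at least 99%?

Prior odds = 0.037/0.963 = 37/963.
Combined Bayes factor of the evidence already in hand = 40 × 1.5 × 0.125 = 7.5.
Odds after that evidence = (37/963) × 7.5 = 185/642.
Target odds = 0.99/0.01 = 99.
Need 4.5ⁿ ≥ 99 ÷ (185/642) = 63558/185.
4.5³ = 91.125 falls short of 63558/185 but 4.5⁴ = 410.0625 reaches it, so n = 4.

4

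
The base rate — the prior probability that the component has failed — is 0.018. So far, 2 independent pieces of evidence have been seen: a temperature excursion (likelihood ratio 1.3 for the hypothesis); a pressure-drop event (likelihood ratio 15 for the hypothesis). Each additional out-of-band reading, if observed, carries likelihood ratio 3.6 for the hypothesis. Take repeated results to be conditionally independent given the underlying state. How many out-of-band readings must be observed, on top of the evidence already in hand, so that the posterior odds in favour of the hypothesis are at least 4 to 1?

Prior odds = 0.018/0.982 = 9/491.
Combined Bayes factor of the evidence already in hand = 1.3 × 15 = 19.5.
Odds after that evidence = (9/491) × 19.5 = 351/982.
Target odds = 4.
Need 3.6ⁿ ≥ 4 ÷ (351/982) = 3928/351.
3.6¹ = 3.6 falls short of 3928/351 but 3.6² = 12.96 reaches it, so n = 2.

2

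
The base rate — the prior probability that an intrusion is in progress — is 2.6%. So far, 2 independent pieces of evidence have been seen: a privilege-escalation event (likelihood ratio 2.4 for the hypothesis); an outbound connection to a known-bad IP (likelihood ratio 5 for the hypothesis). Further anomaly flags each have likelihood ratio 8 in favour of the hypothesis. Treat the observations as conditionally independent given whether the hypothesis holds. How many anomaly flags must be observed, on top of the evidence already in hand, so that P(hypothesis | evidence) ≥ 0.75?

2

Prior odds = 0.026/0.974 = 13/487.
Combined Bayes factor of the evidence already in hand = 2.4 × 5 = 12.
Odds after that evidence = (13/487) × 12 = 156/487.
Target odds = 0.75/0.25 = 3.
Need 8ⁿ ≥ 3 ÷ (156/487) = 487/52.
8¹ = 8 falls short of 487/52 but 8² = 64 reaches it, so n = 2.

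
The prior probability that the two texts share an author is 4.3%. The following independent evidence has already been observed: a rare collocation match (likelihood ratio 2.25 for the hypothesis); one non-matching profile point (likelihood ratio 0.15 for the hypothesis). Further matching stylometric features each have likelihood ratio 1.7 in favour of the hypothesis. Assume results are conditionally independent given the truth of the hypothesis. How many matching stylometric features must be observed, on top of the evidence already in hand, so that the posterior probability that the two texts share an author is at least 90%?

13

Prior odds = 0.043/0.957 = 43/957.
Combined Bayes factor of the evidence already in hand = 2.25 × 0.15 = 0.3375.
Odds after that evidence = (43/957) × 0.3375 = 387/25520.
Target odds = 0.9/0.1 = 9.
Need 1.7ⁿ ≥ 9 ÷ (387/25520) = 25520/43.
1.7¹² ≈582.622 falls short of 25520/43 but 1.7¹³ ≈990.458 reaches it, so n = 13.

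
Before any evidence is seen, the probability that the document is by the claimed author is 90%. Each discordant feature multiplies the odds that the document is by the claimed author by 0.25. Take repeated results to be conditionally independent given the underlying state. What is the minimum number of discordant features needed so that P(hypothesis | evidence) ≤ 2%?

5

Prior odds: 0.9 ÷ 0.1 = 9.
Likelihood ratio per discordant feature = 0.25.
Target posterior odds = 0.02/0.98 = 1/49.
Need 9 × 0.25ⁿ ≤ 1/49, i.e. 0.25ⁿ ≤ 1/441.
0.25⁴ = 0.00390625 is still above 1/441 but 0.25⁵ = 1/1024 is at or below it, so n = 5.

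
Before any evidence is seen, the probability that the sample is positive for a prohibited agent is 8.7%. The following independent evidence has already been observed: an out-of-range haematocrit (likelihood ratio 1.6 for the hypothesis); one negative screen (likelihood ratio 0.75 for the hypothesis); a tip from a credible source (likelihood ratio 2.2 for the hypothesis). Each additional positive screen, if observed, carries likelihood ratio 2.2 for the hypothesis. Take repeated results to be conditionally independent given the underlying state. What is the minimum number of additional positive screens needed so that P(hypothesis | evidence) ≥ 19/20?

6

Prior odds = 0.087/0.913 = 87/913.
Combined Bayes factor of the evidence already in hand = 1.6 × 0.75 × 2.2 = 2.64.
Odds after that evidence = (87/913) × 2.64 = 522/2075.
Target odds = 0.95/0.05 = 19.
Need 2.2ⁿ ≥ 19 ÷ (522/2075) = 39425/522.
2.2⁵ = 51.53632 falls short of 39425/522 but 2.2⁶ = 1771561/15625 reaches it, so n = 6.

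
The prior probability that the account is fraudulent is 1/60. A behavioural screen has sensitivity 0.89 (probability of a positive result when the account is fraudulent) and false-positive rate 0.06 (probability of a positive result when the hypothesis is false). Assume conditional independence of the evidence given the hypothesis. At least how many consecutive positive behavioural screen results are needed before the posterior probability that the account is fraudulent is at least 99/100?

Prior odds: (1/60) ÷ (59/60) = 1/59.
Likelihood ratio of a positive result = 0.89/0.06 = 89/6.
Target posterior odds = 0.99/0.01 = 99.
Require (89/6)ⁿ ≥ 99 ÷ (1/59) = 5841.
(89/6)³ = 704969/216 falls short of 5841 but (89/6)⁴ = 62742241/1296 reaches it, so n = 4.

4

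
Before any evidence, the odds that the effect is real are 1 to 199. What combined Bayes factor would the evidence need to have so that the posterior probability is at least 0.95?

Prior odds = 1/199.
Target odds = 0.95/0.05 = 19.
Required Bayes factor = 19 ÷ (1/199) = 3781.

3781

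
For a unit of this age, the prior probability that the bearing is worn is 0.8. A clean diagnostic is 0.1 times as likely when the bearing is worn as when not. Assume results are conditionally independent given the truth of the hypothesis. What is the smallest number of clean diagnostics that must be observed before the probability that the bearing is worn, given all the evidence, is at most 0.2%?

4

Prior odds: 0.8 ÷ 0.2 = 4.
Likelihood ratio per clean diagnostic = 0.1.
Target odds: 0.002 ÷ 0.998 = 1/499.
Need 4 × 0.1ⁿ ≤ 1/499, i.e. 0.1ⁿ ≤ 1/1996.
0.1³ = 0.001 is still above 1/1996 but 0.1⁴ = 0.0001 is at or below it, so n = 4.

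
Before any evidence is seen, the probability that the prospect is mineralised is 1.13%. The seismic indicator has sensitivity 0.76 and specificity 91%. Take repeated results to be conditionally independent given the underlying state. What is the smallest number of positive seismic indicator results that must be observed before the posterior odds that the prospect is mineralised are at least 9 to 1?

4

Prior odds = 0.0113/0.9887 = 113/9887.
False-positive rate = 1 − 0.91 = 0.09; likelihood ratio of a positive = 0.76/0.09 = 76/9.
Target odds = 9.
Need (113/9887) × (76/9)ⁿ ≥ 9, i.e. (76/9)ⁿ ≥ 88983/113.
(76/9)³ = 438976/729 falls short of 88983/113 but (76/9)⁴ = 33362176/6561 reaches it, so n = 4.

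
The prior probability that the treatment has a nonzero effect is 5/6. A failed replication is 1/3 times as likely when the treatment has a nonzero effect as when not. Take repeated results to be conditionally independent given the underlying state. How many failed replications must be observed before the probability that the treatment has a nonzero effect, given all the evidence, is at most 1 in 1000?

Prior odds = (5/6)/(1/6) = 5.
Likelihood ratio per failed replication = 1/3.
Target posterior odds = 0.001/0.999 = 1/999.
Need 5 × (1/3)ⁿ ≤ 1/999, i.e. (1/3)ⁿ ≤ 1/4995.
(1/3)⁷ = 1/2187 is still above 1/4995 but (1/3)⁸ = 1/6561 is at or below it, so n = 8.

8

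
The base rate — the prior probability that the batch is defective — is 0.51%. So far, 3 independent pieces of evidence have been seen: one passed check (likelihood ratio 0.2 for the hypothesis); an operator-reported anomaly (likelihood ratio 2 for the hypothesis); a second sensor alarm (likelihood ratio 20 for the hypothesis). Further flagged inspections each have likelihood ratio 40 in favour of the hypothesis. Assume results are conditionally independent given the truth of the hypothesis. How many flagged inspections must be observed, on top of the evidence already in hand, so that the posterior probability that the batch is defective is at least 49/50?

Prior odds = 0.0051/0.9949 = 51/9949.
Combined Bayes factor of the evidence already in hand = 0.2 × 2 × 20 = 8.
Odds after that evidence = (51/9949) × 8 = 408/9949.
Target odds = 0.98/0.02 = 49.
Need 40ⁿ ≥ 49 ÷ (408/9949) = 487501/408.
40¹ = 40 falls short of 487501/408 but 40² = 1600 reaches it, so n = 2.

2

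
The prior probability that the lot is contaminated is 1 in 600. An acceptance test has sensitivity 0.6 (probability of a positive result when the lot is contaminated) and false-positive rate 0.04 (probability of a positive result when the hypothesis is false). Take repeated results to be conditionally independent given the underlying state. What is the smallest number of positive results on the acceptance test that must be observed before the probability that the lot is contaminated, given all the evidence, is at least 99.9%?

Prior odds = (1/600)/(599/600) = 1/599.
Likelihood ratio of a positive result = 0.6/0.04 = 15.
Target posterior odds = 0.999/0.001 = 999.
Need (1/599) × 15ⁿ ≥ 999, i.e. 15ⁿ ≥ 598401.
15⁴ = 50625 falls short of 598401 but 15⁵ = 759375 reaches it, so n = 5.

5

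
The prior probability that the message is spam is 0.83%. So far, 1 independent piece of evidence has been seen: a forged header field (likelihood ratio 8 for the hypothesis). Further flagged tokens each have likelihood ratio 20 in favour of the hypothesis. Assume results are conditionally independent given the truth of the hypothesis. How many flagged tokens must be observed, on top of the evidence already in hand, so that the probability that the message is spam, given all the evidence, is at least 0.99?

Prior odds = 0.0083/0.9917 = 83/9917.
Bayes factor of the evidence already in hand = 8.
Odds after that evidence = (83/9917) × 8 = 664/9917.
Target odds = 0.99/0.01 = 99.
Need 20ⁿ ≥ 99 ÷ (664/9917) = 981783/664.
20² = 400 falls short of 981783/664 but 20³ = 8000 reaches it, so n = 3.

3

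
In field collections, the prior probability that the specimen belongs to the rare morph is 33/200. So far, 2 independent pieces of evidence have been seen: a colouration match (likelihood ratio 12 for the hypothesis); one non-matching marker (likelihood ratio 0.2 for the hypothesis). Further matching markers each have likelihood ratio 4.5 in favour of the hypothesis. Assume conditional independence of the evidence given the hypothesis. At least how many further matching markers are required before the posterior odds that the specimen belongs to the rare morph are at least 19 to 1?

Prior odds = 0.165/0.835 = 33/167.
Combined Bayes factor of the evidence already in hand = 12 × 0.2 = 2.4.
Odds after that evidence = (33/167) × 2.4 = 396/835.
Target odds = 19.
Need 4.5ⁿ ≥ 19 ÷ (396/835) = 15865/396.
4.5² = 20.25 falls short of 15865/396 but 4.5³ = 91.125 reaches it, so n = 3.

3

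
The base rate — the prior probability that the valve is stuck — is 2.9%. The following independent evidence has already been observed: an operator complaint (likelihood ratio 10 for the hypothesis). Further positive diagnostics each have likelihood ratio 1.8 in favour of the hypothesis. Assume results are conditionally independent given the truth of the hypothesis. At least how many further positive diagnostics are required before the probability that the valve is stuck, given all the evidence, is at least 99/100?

10

Prior odds = 0.029/0.971 = 29/971.
Bayes factor of the evidence already in hand = 10.
Odds after that evidence = (29/971) × 10 = 290/971.
Target odds = 0.99/0.01 = 99.
Need 1.8ⁿ ≥ 99 ÷ (290/971) = 96129/290.
1.8⁹ = 387420489/1953125 falls short of 96129/290 but 1.8¹⁰ ≈357.047 reaches it, so n = 10.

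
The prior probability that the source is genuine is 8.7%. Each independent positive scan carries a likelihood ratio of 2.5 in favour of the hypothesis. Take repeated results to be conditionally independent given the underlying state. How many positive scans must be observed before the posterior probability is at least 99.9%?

11

Prior odds: 0.087 ÷ 0.913 = 87/913.
Likelihood ratio per positive scan = 2.5.
Target odds: 0.999 ÷ 0.001 = 999.
Require 2.5ⁿ ≥ 999 ÷ (87/913) = 304029/29.
2.5¹⁰ = 9765625/1024 falls short of 304029/29 but 2.5¹¹ = 48828125/2048 reaches it, so n = 11.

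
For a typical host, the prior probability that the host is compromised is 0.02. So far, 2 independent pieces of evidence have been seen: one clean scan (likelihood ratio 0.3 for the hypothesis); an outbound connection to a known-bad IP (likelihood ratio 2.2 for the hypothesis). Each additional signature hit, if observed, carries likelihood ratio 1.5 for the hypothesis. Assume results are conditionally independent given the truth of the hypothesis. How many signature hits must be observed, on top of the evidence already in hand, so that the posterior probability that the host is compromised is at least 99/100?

22

Prior odds = 0.02/0.98 = 1/49.
Combined Bayes factor of the evidence already in hand = 0.3 × 2.2 = 0.66.
Odds after that evidence = (1/49) × 0.66 = 33/2450.
Target odds = 0.99/0.01 = 99.
Need 1.5ⁿ ≥ 99 ÷ (33/2450) = 7350.
1.5²¹ ≈4987.89 falls short of 7350 but 1.5²² ≈7481.83 reaches it, so n = 22.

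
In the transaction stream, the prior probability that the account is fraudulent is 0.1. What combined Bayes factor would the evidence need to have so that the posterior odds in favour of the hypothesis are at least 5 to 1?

45

Prior odds = 0.1/0.9 = 1/9.
Target odds = 5.
Required Bayes factor = 5 ÷ (1/9) = 45.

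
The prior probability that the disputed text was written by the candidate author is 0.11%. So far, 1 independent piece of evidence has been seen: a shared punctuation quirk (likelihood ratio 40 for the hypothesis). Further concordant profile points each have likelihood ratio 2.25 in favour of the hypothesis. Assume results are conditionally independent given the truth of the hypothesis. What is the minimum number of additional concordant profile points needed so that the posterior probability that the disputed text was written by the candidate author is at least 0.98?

9

Prior odds = 0.0011/0.9989 = 11/9989.
Bayes factor of the evidence already in hand = 40.
Odds after that evidence = (11/9989) × 40 = 440/9989.
Target odds = 0.98/0.02 = 49.
Need 2.25ⁿ ≥ 49 ÷ (440/9989) = 489461/440.
2.25⁸ = 43046721/65536 falls short of 489461/440 but 2.25⁹ = 387420489/262144 reaches it, so n = 9.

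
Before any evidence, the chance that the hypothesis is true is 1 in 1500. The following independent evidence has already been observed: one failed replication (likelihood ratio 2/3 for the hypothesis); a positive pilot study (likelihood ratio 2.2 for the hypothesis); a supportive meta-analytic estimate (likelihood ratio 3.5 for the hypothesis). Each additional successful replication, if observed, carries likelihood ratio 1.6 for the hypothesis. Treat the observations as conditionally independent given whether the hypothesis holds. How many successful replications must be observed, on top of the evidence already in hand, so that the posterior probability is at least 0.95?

Prior odds = (1/1500)/(1499/1500) = 1/1499.
Combined Bayes factor of the evidence already in hand = (2/3) × 2.2 × 3.5 = 77/15.
Odds after that evidence = (1/1499) × 77/15 = 77/22485.
Target odds = 0.95/0.05 = 19.
Need 1.6ⁿ ≥ 19 ÷ (77/22485) = 427215/77.
1.6¹⁸ ≈4722.37 falls short of 427215/77 but 1.6¹⁹ ≈7555.79 reaches it, so n = 19.

19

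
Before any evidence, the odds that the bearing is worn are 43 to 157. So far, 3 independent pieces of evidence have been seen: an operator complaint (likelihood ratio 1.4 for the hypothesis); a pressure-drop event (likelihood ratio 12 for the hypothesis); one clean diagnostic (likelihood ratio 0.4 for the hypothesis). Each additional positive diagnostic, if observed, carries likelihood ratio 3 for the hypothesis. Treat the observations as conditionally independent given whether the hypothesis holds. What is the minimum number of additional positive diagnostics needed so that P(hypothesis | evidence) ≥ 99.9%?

Prior odds = 43/157.
Combined Bayes factor of the evidence already in hand = 1.4 × 12 × 0.4 = 6.72.
Odds after that evidence = (43/157) × 6.72 = 7224/3925.
Target odds = 0.999/0.001 = 999.
Need 3ⁿ ≥ 999 ÷ (7224/3925) = 1307025/2408.
3⁵ = 243 falls short of 1307025/2408 but 3⁶ = 729 reaches it, so n = 6.

6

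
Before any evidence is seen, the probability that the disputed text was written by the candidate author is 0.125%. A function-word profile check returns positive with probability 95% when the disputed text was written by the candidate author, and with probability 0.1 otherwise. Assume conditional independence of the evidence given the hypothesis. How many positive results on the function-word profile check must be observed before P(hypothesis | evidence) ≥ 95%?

5

Prior odds: 0.00125 ÷ 0.99875 = 1/799.
Likelihood ratio of a positive result = 0.95/0.1 = 9.5.
Target odds: 0.95 ÷ 0.05 = 19.
Need (1/799) × 9.5ⁿ ≥ 19, i.e. 9.5ⁿ ≥ 15181.
9.5⁴ = 8145.0625 falls short of 15181 but 9.5⁵ = 77378.09375 reaches it, so n = 5.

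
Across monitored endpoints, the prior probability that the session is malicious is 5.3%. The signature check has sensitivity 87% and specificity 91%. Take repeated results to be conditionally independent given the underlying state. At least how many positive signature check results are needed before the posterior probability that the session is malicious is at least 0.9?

Prior odds: 0.053 ÷ 0.947 = 53/947.
False-positive rate = 1 − 0.91 = 0.09; likelihood ratio of a positive = 0.87/0.09 = 29/3.
Target posterior odds = 0.9/0.1 = 9.
Need (53/947) × (29/3)ⁿ ≥ 9, i.e. (29/3)ⁿ ≥ 8523/53.
(29/3)² = 841/9 falls short of 8523/53 but (29/3)³ = 24389/27 reaches it, so n = 3.

3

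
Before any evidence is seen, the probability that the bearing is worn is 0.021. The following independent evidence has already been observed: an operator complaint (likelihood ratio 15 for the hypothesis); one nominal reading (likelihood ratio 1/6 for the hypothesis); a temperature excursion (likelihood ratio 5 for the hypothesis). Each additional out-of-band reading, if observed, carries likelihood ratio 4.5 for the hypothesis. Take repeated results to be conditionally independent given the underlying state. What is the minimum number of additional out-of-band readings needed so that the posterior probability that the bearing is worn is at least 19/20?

3

Prior odds = 0.021/0.979 = 21/979.
Combined Bayes factor of the evidence already in hand = 15 × (1/6) × 5 = 12.5.
Odds after that evidence = (21/979) × 12.5 = 525/1958.
Target odds = 0.95/0.05 = 19.
Need 4.5ⁿ ≥ 19 ÷ (525/1958) = 37202/525.
4.5² = 20.25 falls short of 37202/525 but 4.5³ = 91.125 reaches it, so n = 3.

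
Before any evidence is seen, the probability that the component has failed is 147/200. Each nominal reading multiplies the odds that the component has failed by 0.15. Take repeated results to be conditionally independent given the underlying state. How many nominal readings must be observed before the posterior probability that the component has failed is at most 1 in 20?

3

Prior odds = 0.735/0.265 = 147/53.
Likelihood ratio per nominal reading = 0.15.
Target odds: 0.05 ÷ 0.95 = 1/19.
Require 0.15ⁿ ≤ 1/19 ÷ (147/53) = 53/2793.
0.15² = 0.0225 is still above 53/2793 but 0.15³ = 0.003375 is at or below it, so n = 3.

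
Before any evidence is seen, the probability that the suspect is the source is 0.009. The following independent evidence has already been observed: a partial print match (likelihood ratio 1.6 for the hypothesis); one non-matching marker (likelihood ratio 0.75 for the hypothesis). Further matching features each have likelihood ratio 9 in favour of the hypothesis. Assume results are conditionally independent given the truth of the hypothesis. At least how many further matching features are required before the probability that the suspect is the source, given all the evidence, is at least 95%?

Prior odds = 0.009/0.991 = 9/991.
Combined Bayes factor of the evidence already in hand = 1.6 × 0.75 = 1.2.
Odds after that evidence = (9/991) × 1.2 = 54/4955.
Target odds = 0.95/0.05 = 19.
Need 9ⁿ ≥ 19 ÷ (54/4955) = 94145/54.
9³ = 729 falls short of 94145/54 but 9⁴ = 6561 reaches it, so n = 4.

4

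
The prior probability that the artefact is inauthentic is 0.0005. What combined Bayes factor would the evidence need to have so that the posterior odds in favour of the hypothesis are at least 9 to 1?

Prior odds = 0.0005/0.9995 = 1/1999.
Target odds = 9.
Required Bayes factor = 9 ÷ (1/1999) = 17991.

17991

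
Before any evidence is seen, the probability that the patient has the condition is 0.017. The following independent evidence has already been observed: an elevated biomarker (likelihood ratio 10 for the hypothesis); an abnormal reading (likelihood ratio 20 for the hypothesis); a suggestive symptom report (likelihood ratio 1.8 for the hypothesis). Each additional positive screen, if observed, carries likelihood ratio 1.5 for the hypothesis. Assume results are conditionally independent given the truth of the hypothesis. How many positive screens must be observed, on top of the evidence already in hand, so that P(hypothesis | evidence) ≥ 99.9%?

Prior odds = 0.017/0.983 = 17/983.
Combined Bayes factor of the evidence already in hand = 10 × 20 × 1.8 = 360.
Odds after that evidence = (17/983) × 360 = 6120/983.
Target odds = 0.999/0.001 = 999.
Need 1.5ⁿ ≥ 999 ÷ (6120/983) = 109113/680.
1.5¹² = 531441/4096 falls short of 109113/680 but 1.5¹³ = 1594323/8192 reaches it, so n = 13.

13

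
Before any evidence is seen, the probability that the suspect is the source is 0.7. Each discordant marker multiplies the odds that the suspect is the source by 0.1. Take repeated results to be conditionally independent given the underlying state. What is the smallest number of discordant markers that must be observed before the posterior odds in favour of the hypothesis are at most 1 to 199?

Prior odds: 0.7 ÷ 0.3 = 7/3.
Likelihood ratio per discordant marker = 0.1.
Target odds = 1/199.
Need (7/3) × 0.1ⁿ ≤ 1/199, i.e. 0.1ⁿ ≤ 3/1393.
0.1² = 0.01 is still above 3/1393 but 0.1³ = 0.001 is at or below it, so n = 3.

3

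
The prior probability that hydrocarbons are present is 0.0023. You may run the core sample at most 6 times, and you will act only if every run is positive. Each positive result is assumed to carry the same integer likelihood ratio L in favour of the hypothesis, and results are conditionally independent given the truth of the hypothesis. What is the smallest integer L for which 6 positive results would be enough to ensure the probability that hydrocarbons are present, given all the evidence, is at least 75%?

4

Prior odds = 0.0023/0.9977 = 23/9977.
Target odds = 0.75/0.25 = 3.
Need L⁶ ≥ 3 ÷ (23/9977) = 29931/23.
3⁶ = 729 < 29931/23 ≤ 4096 = 4⁶, so L = 4.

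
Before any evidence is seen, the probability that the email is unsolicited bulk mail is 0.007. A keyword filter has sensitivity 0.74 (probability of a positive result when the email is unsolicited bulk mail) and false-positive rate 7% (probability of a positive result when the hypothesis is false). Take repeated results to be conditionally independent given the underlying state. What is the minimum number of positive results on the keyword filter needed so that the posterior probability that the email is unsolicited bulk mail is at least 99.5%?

5

Prior odds: 0.007 ÷ 0.993 = 7/993.
Likelihood ratio of a positive result = 0.74/0.07 = 74/7.
Target posterior odds = 0.995/0.005 = 199.
Need (7/993) × (74/7)ⁿ ≥ 199, i.e. (74/7)ⁿ ≥ 197607/7.
(74/7)⁴ = 29986576/2401 falls short of 197607/7 but (74/7)⁵ ≈132029 reaches it, so n = 5.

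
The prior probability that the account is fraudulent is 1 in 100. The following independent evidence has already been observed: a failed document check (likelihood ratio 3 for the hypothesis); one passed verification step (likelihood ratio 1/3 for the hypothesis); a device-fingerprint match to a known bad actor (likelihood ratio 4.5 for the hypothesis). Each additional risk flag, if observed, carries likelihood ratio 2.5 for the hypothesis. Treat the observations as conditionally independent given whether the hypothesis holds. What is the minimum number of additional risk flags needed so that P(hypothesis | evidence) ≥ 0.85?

6

Prior odds = 0.01/0.99 = 1/99.
Combined Bayes factor of the evidence already in hand = 3 × (1/3) × 4.5 = 4.5.
Odds after that evidence = (1/99) × 4.5 = 1/22.
Target odds = 0.85/0.15 = 17/3.
Need 2.5ⁿ ≥ 17/3 ÷ (1/22) = 374/3.
2.5⁵ = 97.65625 falls short of 374/3 but 2.5⁶ = 244.140625 reaches it, so n = 6.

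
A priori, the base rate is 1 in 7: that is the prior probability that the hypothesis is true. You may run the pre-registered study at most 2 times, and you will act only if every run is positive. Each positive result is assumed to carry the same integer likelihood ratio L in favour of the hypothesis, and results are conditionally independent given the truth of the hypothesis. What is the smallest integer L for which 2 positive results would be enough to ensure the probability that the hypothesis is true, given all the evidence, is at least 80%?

Prior odds = (1/7)/(6/7) = 1/6.
Target odds = 0.8/0.2 = 4.
Need L² ≥ 4 ÷ (1/6) = 24.
4² = 16 < 24 ≤ 25 = 5², so L = 5.

5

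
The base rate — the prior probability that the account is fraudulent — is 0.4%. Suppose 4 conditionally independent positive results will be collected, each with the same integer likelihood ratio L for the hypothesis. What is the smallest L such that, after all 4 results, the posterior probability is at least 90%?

7

Prior odds = 0.004/0.996 = 1/249.
Target odds = 0.9/0.1 = 9.
Need L⁴ ≥ 9 ÷ (1/249) = 2241.
6⁴ = 1296 < 2241 ≤ 2401 = 7⁴, so L = 7.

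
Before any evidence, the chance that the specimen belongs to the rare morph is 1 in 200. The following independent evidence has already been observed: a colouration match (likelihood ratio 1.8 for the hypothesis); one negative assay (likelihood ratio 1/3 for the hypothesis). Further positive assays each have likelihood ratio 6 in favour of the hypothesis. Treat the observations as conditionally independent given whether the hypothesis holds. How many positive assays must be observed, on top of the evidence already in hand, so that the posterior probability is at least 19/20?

5

Prior odds = 0.005/0.995 = 1/199.
Combined Bayes factor of the evidence already in hand = 1.8 × (1/3) = 0.6.
Odds after that evidence = (1/199) × 0.6 = 3/995.
Target odds = 0.95/0.05 = 19.
Need 6ⁿ ≥ 19 ÷ (3/995) = 18905/3.
6⁴ = 1296 falls short of 18905/3 but 6⁵ = 7776 reaches it, so n = 5.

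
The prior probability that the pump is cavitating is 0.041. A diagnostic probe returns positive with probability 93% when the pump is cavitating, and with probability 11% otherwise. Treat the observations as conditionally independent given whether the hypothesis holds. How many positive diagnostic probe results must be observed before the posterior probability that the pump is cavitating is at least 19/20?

3

Prior odds = 0.041/0.959 = 41/959.
Likelihood ratio of a positive result = 0.93/0.11 = 93/11.
Target odds: 0.95 ÷ 0.05 = 19.
Need (41/959) × (93/11)ⁿ ≥ 19, i.e. (93/11)ⁿ ≥ 18221/41.
(93/11)² = 8649/121 falls short of 18221/41 but (93/11)³ = 804357/1331 reaches it, so n = 3.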